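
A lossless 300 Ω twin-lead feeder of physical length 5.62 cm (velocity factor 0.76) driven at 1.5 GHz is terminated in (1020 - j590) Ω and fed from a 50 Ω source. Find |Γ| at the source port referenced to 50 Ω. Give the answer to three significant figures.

|Γ| ≈ 0.891

λ = v/f = 0.76·c / 1.5 GHz = 0.152 m
βl = 2π·l/λ = 2π × 0.37 = 133°
tan(βl) = -1.07
Z_in = Z_0·(Z_L + jZ_0·tanβl)/(Z_0 + jZ_L·tanβl) = 152 + j327 Ω
Γ_s = (Z_in − Z_s)/(Z_in + Z_s) = (102 + j327)/(202 + j327), |Γ_s| = 0.891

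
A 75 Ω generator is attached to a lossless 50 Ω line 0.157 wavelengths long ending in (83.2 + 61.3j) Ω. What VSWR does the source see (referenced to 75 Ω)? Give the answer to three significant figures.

βl = 2π × 0.157 = 56.5°
tan(βl) = 1.51
Z_in = Z_0·(Z_L + jZ_0·tanβl)/(Z_0 + jZ_L·tanβl) = 38.7 − j46.2 Ω
Γ_s = (Z_in − Z_s)/(Z_in + Z_s) = (-36.3 − j46.2)/(114 − j46.2), |Γ_s| = 0.479
VSWR = (1 + |Γ_s|)/(1 − |Γ_s|)

VSWR ≈ 2.84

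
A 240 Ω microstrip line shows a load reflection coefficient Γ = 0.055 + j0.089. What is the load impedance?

Z_L = Z_0·(1 + Γ)/(1 − Γ) = 240·(1.05 + j0.089)/(0.945 − j0.089)

Z_L ≈ 263 + j47.4 Ω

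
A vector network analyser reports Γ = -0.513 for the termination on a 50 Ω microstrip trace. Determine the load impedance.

Z_L ≈ 16.1 Ω

Z_L = Z_0·(1 + Γ)/(1 − Γ) = 50·(0.487)/(1.51)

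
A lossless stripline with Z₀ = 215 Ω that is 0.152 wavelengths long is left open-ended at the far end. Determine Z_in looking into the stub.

βl = 2π × 0.152 = 54.7°
tan(βl) = 1.41
For an open-ended stub, Z_in = −jZ_0·cot(βl) = −jZ_0/tan(βl)

Z_in ≈ −j152 Ω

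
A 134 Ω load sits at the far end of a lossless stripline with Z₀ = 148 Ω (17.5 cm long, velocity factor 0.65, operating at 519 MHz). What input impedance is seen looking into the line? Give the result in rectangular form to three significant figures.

Z_in ≈ 135 − j5.61 Ω

λ = v/f = 0.65·c / 519 MHz = 0.376 m
βl = 2π·l/λ = 2π × 0.466 = 168°
tan(βl) = tan(168°) = -0.218
Z_in = Z_0·(Z_L + jZ_0·tanβl)/(Z_0 + jZ_L·tanβl)
     = 148·(134 − j32.3)/(148 − j29.3)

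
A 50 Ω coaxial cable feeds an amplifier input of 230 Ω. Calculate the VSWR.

For a purely resistive load, VSWR = R_L/Z_0 or Z_0/R_L (whichever > 1) = 230/50

VSWR ≈ 4.6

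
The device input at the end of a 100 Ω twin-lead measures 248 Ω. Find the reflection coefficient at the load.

Γ = 0.425

Γ = (Z_L − Z_0)/(Z_L + Z_0) = (248 − 100)/(248 + 100) = 148/348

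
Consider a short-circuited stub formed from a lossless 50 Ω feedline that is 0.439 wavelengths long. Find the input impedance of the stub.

Z_in ≈ −j20.2 Ω

βl = 2π × 0.439 = 158°
tan(βl) = -0.403
For a short-circuited stub, Z_in = jZ_0·tan(βl)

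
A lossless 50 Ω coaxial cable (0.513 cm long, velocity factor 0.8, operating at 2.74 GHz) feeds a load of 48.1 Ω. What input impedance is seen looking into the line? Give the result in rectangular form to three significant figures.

Z_in ≈ 48.6 + j1.26 Ω

λ = v/f = 0.8·c / 2.74 GHz = 0.0876 m
βl = 2π·l/λ = 2π × 0.0586 = 21.1°
tan(βl) = tan(21.1°) = 0.386
Z_in = Z_0·(Z_L + jZ_0·tanβl)/(Z_0 + jZ_L·tanβl)
     = 50·(48.1 + j19.3)/(50 + j18.5)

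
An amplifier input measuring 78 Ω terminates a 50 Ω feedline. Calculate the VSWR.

VSWR ≈ 1.56

For a purely resistive load, VSWR = R_L/Z_0 or Z_0/R_L (whichever > 1) = 78/50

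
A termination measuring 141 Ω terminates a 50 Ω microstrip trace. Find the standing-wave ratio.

VSWR ≈ 2.82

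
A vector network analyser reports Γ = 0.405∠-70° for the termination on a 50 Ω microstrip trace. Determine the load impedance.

Z_L ≈ 47.1 − j42.9 Ω

Z_L = Z_0·(1 + Γ)/(1 − Γ) = 50·(1.14 − j0.381)/(0.861 + j0.381)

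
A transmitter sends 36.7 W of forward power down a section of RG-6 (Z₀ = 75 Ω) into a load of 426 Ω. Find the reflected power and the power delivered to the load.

Γ = (426 − 75)/(426 + 75) = 0.701
|Γ|² = 0.491
P_refl = |Γ|²·P_inc = 18 W, P_del = (1 − |Γ|²)·P_inc = 18.7 W

P_reflected ≈ 18 W; P_delivered ≈ 18.7 W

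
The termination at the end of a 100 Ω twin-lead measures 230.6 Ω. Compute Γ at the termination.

Γ = 0.395

Γ = (Z_L − Z_0)/(Z_L + Z_0) = (230.6 − 100)/(230.6 + 100) = 130.6/330.6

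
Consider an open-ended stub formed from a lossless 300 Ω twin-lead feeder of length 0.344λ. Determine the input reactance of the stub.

X_in ≈ 201 Ω (inductive)

βl = 2π × 0.344 = 124°
tan(βl) = -1.49
For an open-ended stub, Z_in = −jZ_0·cot(βl) = −jZ_0/tan(βl)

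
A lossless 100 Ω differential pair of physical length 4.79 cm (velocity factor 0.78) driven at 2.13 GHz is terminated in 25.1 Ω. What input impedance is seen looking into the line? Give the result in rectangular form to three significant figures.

Z_in ≈ 29.3 − j39.4 Ω

λ = v/f = 0.78·c / 2.13 GHz = 0.11 m
βl = 2π·l/λ = 2π × 0.436 = 157°
tan(βl) = tan(157°) = -0.425
Z_in = Z_0·(Z_L + jZ_0·tanβl)/(Z_0 + jZ_L·tanβl)
     = 100·(25.1 − j42.5)/(100 − j10.7)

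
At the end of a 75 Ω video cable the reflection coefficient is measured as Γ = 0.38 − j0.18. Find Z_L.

Z_L ≈ 148 − j64.8 Ω

Z_L = Z_0·(1 + Γ)/(1 − Γ) = 75·(1.38 − j0.18)/(0.62 + j0.18)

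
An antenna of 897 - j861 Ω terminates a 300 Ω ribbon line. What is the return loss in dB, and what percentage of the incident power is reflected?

Γ = (597 − j861)/(1197 − j861), |Γ| = 0.711
RL = −20·log₁₀(0.711) = 2.97 dB
P_refl/P_inc = |Γ|² = 0.505

RL ≈ 2.97 dB; 50.5% of incident power reflected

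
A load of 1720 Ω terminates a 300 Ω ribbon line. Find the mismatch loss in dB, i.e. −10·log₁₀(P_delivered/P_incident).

Γ = (1720 − 300)/(1720 + 300) = 0.703
|Γ|² = 0.494, so P_del/P_inc = 1 − |Γ|² = 0.506
ML = −10·log₁₀(1 − |Γ|²)

mismatch loss ≈ 2.96 dB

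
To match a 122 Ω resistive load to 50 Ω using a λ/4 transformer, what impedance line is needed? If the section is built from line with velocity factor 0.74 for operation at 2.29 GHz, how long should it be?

Z_qwt ≈ 78.1 Ω; length ≈ 2.42 cm

Z_qwt = √(Z_0·R_L) = √(50 × 122) = √6100
λ = 0.74·c/f = 0.0969 m, so l = λ/4 = 0.0242 m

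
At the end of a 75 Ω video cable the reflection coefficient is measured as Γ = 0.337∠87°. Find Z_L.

Z_L = Z_0·(1 + Γ)/(1 − Γ) = 75·(1.02 + j0.337)/(0.982 − j0.337)

Z_L ≈ 61.7 + j46.8 Ω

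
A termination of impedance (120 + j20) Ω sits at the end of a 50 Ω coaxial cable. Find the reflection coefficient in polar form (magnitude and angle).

Γ = (Z_L − Z_0)/(Z_L + Z_0) = (70 + j20)/(170 + j20)
|Γ| = 72.8/171 = 0.425

Γ ≈ 0.425 ∠ 9.24°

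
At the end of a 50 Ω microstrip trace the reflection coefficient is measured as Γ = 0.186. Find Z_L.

Z_L = Z_0·(1 + Γ)/(1 − Γ) = 50·(1.19)/(0.814)

Z_L ≈ 72.9 Ω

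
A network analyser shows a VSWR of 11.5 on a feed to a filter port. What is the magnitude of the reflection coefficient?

|Γ| ≈ 0.84

|Γ| = (S − 1)/(S + 1) = (11.5 − 1)/(11.5 + 1) = 10.5/12.5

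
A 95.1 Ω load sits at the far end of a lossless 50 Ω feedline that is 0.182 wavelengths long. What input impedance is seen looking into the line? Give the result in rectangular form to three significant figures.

βl = 2π × 0.182 = 65.5°
tan(βl) = tan(65.5°) = 2.2
Z_in = Z_0·(Z_L + jZ_0·tanβl)/(Z_0 + jZ_L·tanβl)
     = 50·(95.1 + j110)/(50 + j209)

Z_in ≈ 30 − j15.6 Ω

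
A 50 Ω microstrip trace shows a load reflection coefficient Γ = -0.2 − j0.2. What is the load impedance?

Z_L ≈ 31.1 − j13.5 Ω

Z_L = Z_0·(1 + Γ)/(1 − Γ) = 50·(0.8 − j0.2)/(1.2 + j0.2)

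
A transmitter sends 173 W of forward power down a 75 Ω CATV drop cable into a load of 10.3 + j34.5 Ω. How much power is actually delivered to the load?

|Γ| = |(-64.7 + j34.5)/(85.3 + j34.5)| = 0.797
|Γ|² = 0.635
P_refl = |Γ|²·P_inc = 110 W, P_del = (1 − |Γ|²)·P_inc = 63.1 W

P_delivered ≈ 63.1 W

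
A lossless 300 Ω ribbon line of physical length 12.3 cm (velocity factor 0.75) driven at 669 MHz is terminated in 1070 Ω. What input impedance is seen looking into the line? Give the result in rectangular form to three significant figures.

λ = v/f = 0.75·c / 669 MHz = 0.336 m
βl = 2π·l/λ = 2π × 0.366 = 132°
tan(βl) = tan(132°) = -1.12
Z_in = Z_0·(Z_L + jZ_0·tanβl)/(Z_0 + jZ_L·tanβl)
     = 300·(1070 − j337)/(300 − j1200)

Z_in ≈ 142 + j232 Ω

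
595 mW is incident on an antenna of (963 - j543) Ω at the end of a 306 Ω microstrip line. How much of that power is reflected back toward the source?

P_reflected ≈ 227 mW

|Γ| = |(657 − j543)/(1269 − j543)| = 0.618
|Γ|² = 0.381
P_refl = |Γ|²·P_inc = 227 mW, P_del = (1 − |Γ|²)·P_inc = 368 mW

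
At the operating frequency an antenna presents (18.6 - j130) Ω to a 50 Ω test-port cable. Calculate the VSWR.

VSWR ≈ 21.2

Γ = (Z_L − Z_0)/(Z_L + Z_0) = (-31.4 − j130)/(68.6 − j130)
|Γ| = 134/147 = 0.91
VSWR = (1 + |Γ|)/(1 − |Γ|) = 1.91/0.0902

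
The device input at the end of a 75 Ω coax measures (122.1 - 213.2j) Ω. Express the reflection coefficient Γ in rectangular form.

Γ = (Z_L − Z_0)/(Z_L + Z_0) = (47.1 − j213.2)/(197.1 − j213.2)

Γ ≈ 0.649 − j0.379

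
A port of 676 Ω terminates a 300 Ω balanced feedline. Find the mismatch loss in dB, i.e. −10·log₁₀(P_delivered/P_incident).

Γ = (676 − 300)/(676 + 300) = 0.385
|Γ|² = 0.148, so P_del/P_inc = 1 − |Γ|² = 0.852
ML = −10·log₁₀(1 − |Γ|²)

mismatch loss ≈ 0.698 dB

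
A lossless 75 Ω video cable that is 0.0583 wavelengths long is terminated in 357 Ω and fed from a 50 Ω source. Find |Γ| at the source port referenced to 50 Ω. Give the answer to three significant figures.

βl = 2π × 0.0583 = 21°
tan(βl) = 0.384
Z_in = Z_0·(Z_L + jZ_0·tanβl)/(Z_0 + jZ_L·tanβl) = 94.5 − j144 Ω
Γ_s = (Z_in − Z_s)/(Z_in + Z_s) = (44.5 − j144)/(144 − j144), |Γ_s| = 0.738

|Γ| ≈ 0.738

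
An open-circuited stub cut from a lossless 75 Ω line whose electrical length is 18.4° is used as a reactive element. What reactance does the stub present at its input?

tan(βl) = 0.333
For an open-circuited stub, Z_in = −jZ_0·cot(βl) = −jZ_0/tan(βl)

X_in ≈ -225 Ω (capacitive)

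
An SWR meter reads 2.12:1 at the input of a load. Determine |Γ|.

|Γ| ≈ 0.359

|Γ| = (S − 1)/(S + 1) = (2.12 − 1)/(2.12 + 1) = 1.12/3.12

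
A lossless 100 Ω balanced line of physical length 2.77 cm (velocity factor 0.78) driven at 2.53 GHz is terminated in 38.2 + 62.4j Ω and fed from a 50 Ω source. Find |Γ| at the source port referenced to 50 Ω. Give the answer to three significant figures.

|Γ| ≈ 0.607

λ = v/f = 0.78·c / 2.53 GHz = 0.0925 m
βl = 2π·l/λ = 2π × 0.299 = 108°
tan(βl) = -3.11
Z_in = Z_0·(Z_L + jZ_0·tanβl)/(Z_0 + jZ_L·tanβl) = 40.5 − j68.2 Ω
Γ_s = (Z_in − Z_s)/(Z_in + Z_s) = (-9.46 − j68.2)/(90.5 − j68.2), |Γ_s| = 0.607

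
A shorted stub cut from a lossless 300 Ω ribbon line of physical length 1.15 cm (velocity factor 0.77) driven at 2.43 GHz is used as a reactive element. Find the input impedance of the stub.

Z_in ≈ +j285 Ω

λ = v/f = 0.77·c / 2.43 GHz = 0.0951 m
βl = 2π·l/λ = 2π × 0.121 = 43.6°
tan(βl) = 0.951
For a shorted stub, Z_in = jZ_0·tan(βl)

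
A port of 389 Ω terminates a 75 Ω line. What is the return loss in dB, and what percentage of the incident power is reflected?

Γ = (389 − 75)/(389 + 75) = 0.677
RL = −20·log₁₀(0.677) = 3.39 dB
P_refl/P_inc = |Γ|² = 0.458

RL ≈ 3.39 dB; 45.8% of incident power reflected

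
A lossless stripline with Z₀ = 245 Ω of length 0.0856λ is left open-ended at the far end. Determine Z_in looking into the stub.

Z_in ≈ −j411 Ω

βl = 2π × 0.0856 = 30.8°
tan(βl) = 0.596
For an open-ended stub, Z_in = −jZ_0·cot(βl) = −jZ_0/tan(βl)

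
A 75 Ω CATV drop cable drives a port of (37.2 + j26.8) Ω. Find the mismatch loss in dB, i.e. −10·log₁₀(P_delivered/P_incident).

Γ = (-37.8 + j26.8)/(112.2 + j26.8), |Γ| = 0.402
|Γ|² = 0.161, so P_del/P_inc = 1 − |Γ|² = 0.839
ML = −10·log₁₀(1 − |Γ|²)

mismatch loss ≈ 0.764 dB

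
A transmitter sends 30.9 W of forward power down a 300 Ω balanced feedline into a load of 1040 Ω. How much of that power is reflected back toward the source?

P_reflected ≈ 9.42 W

Γ = (1040 − 300)/(1040 + 300) = 0.552
|Γ|² = 0.305
P_refl = |Γ|²·P_inc = 9.42 W, P_del = (1 − |Γ|²)·P_inc = 21.5 W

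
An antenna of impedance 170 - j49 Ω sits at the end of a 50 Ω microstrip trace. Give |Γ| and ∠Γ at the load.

Γ ≈ 0.575 ∠ -9.66°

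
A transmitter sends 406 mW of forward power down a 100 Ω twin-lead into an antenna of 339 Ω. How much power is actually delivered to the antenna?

Γ = (339 − 100)/(339 + 100) = 0.544
|Γ|² = 0.296
P_refl = |Γ|²·P_inc = 120 mW, P_del = (1 − |Γ|²)·P_inc = 286 mW

P_delivered ≈ 286 mW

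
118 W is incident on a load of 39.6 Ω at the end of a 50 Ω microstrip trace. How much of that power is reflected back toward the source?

P_reflected ≈ 1.59 W

Γ = (39.6 − 50)/(39.6 + 50) = -0.116
|Γ|² = 0.0135
P_refl = |Γ|²·P_inc = 1.59 W, P_del = (1 − |Γ|²)·P_inc = 116 W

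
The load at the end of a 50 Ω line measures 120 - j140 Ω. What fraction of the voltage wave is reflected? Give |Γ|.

Γ = (Z_L − Z_0)/(Z_L + Z_0) = (70 − j140)/(170 − j140)
|Γ| = 157/220

|Γ| ≈ 0.711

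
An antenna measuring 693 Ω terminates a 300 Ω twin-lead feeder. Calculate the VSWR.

Γ = (693 − 300)/(693 + 300) = 0.396
VSWR = (1 + 0.396)/(1 − 0.396)

VSWR ≈ 2.31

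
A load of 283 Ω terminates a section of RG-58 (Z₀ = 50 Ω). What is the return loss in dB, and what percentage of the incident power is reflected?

Γ = (283 − 50)/(283 + 50) = 0.7
RL = −20·log₁₀(0.7) = 3.1 dB
P_refl/P_inc = |Γ|² = 0.49

RL ≈ 3.1 dB; 49% of incident power reflected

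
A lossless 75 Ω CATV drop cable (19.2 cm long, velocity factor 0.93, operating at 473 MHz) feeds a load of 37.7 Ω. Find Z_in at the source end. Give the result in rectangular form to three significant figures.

Z_in ≈ 92.3 − j55.7 Ω

λ = v/f = 0.93·c / 473 MHz = 0.59 m
βl = 2π·l/λ = 2π × 0.326 = 117°
tan(βl) = tan(117°) = -1.95
Z_in = Z_0·(Z_L + jZ_0·tanβl)/(Z_0 + jZ_L·tanβl)
     = 75·(37.7 − j146)/(75 − j73.4)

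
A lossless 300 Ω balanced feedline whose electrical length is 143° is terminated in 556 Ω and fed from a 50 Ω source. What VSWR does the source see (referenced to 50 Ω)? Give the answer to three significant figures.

VSWR ≈ 8.31

tan(βl) = -0.754
Z_in = Z_0·(Z_L + jZ_0·tanβl)/(Z_0 + jZ_L·tanβl) = 295 + j187 Ω
Γ_s = (Z_in − Z_s)/(Z_in + Z_s) = (245 + j187)/(345 + j187), |Γ_s| = 0.785
VSWR = (1 + |Γ_s|)/(1 − |Γ_s|)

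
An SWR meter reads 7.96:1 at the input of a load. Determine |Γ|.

|Γ| ≈ 0.777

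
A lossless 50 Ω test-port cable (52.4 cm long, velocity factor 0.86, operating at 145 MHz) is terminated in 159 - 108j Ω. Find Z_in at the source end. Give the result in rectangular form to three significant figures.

λ = v/f = 0.86·c / 145 MHz = 1.78 m
βl = 2π·l/λ = 2π × 0.294 = 106°
tan(βl) = tan(106°) = -3.48
Z_in = Z_0·(Z_L + jZ_0·tanβl)/(Z_0 + jZ_L·tanβl)
     = 50·(159 − j282)/(-326 − j554)

Z_in ≈ 12.6 + j21.8 Ω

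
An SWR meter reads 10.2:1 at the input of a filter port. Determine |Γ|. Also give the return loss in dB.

|Γ| ≈ 0.821; return loss ≈ 1.71 dB

|Γ| = (S − 1)/(S + 1) = (10.2 − 1)/(10.2 + 1) = 9.2/11.2
RL = −20·log₁₀|Γ| = −20·log₁₀(0.821)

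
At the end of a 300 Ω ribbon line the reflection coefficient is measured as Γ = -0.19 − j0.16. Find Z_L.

Z_L = Z_0·(1 + Γ)/(1 − Γ) = 300·(0.81 − j0.16)/(1.19 + j0.16)

Z_L ≈ 195 − j66.6 Ω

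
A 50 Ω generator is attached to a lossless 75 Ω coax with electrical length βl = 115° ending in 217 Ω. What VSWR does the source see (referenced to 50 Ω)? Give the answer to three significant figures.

VSWR ≈ 2.41

tan(βl) = -2.14
Z_in = Z_0·(Z_L + jZ_0·tanβl)/(Z_0 + jZ_L·tanβl) = 30.8 + j30 Ω
Γ_s = (Z_in − Z_s)/(Z_in + Z_s) = (-19.2 + j30)/(80.8 + j30), |Γ_s| = 0.414
VSWR = (1 + |Γ_s|)/(1 − |Γ_s|)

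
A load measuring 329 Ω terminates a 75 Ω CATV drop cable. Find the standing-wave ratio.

Γ = (329 − 75)/(329 + 75) = 0.629
VSWR = (1 + 0.629)/(1 − 0.629)

VSWR ≈ 4.39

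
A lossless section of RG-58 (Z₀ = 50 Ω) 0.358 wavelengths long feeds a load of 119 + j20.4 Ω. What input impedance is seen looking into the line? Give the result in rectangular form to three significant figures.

Z_in ≈ 27.5 + j26.3 Ω

βl = 2π × 0.358 = 129°
tan(βl) = tan(129°) = -1.24
Z_in = Z_0·(Z_L + jZ_0·tanβl)/(Z_0 + jZ_L·tanβl)
     = 50·(119 − j41.6)/(75.3 − j148)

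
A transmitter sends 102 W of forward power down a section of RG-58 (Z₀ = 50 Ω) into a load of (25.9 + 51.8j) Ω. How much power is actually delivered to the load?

P_delivered ≈ 62.6 W

|Γ| = |(-24.1 + j51.8)/(75.9 + j51.8)| = 0.622
|Γ|² = 0.387
P_refl = |Γ|²·P_inc = 39.4 W, P_del = (1 − |Γ|²)·P_inc = 62.6 W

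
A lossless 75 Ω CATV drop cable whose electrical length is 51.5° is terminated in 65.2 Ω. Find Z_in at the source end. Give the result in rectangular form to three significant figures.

tan(βl) = tan(51.5°) = 1.26
Z_in = Z_0·(Z_L + jZ_0·tanβl)/(Z_0 + jZ_L·tanβl)
     = 75·(65.2 + j94.3)/(75 + j82)

Z_in ≈ 76.7 + j10.5 Ω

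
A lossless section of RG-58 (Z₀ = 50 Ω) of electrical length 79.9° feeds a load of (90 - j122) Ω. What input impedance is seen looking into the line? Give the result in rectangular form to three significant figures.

Z_in ≈ 9.2 + j4.47 Ω

tan(βl) = tan(79.9°) = 5.61
Z_in = Z_0·(Z_L + jZ_0·tanβl)/(Z_0 + jZ_L·tanβl)
     = 50·(90 + j159)/(735 + j505)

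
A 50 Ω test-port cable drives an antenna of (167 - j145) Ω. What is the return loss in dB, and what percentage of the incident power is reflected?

RL ≈ 2.93 dB; 51% of incident power reflected

Γ = (117 − j145)/(217 − j145), |Γ| = 0.714
RL = −20·log₁₀(0.714) = 2.93 dB
P_refl/P_inc = |Γ|² = 0.51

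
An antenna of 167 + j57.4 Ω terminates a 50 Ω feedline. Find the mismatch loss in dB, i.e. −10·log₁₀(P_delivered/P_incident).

Γ = (117 + j57.4)/(217 + j57.4), |Γ| = 0.581
|Γ|² = 0.337, so P_del/P_inc = 1 − |Γ|² = 0.663
ML = −10·log₁₀(1 − |Γ|²)

mismatch loss ≈ 1.79 dB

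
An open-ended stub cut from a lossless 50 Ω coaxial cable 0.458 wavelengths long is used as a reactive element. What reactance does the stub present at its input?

βl = 2π × 0.458 = 165°
tan(βl) = -0.27
For an open-ended stub, Z_in = −jZ_0·cot(βl) = −jZ_0/tan(βl)

X_in ≈ 185 Ω (inductive)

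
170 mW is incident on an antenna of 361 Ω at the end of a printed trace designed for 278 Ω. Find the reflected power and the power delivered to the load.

Γ = (361 − 278)/(361 + 278) = 0.13
|Γ|² = 0.0169
P_refl = |Γ|²·P_inc = 2.87 mW, P_del = (1 − |Γ|²)·P_inc = 167 mW

P_reflected ≈ 2.87 mW; P_delivered ≈ 167 mW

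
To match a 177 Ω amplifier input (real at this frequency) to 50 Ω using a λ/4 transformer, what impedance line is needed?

Z_qwt = √(Z_0·R_L) = √(50 × 177) = √8850

Z_qwt ≈ 94.1 Ω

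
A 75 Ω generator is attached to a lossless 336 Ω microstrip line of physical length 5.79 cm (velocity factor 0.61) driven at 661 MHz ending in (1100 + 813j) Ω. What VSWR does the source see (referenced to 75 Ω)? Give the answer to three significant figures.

λ = v/f = 0.61·c / 661 MHz = 0.277 m
βl = 2π·l/λ = 2π × 0.209 = 75.3°
tan(βl) = 3.81
Z_in = Z_0·(Z_L + jZ_0·tanβl)/(Z_0 + jZ_L·tanβl) = 76.5 − j139 Ω
Γ_s = (Z_in − Z_s)/(Z_in + Z_s) = (1.5 − j139)/(151 − j139), |Γ_s| = 0.675
VSWR = (1 + |Γ_s|)/(1 − |Γ_s|)

VSWR ≈ 5.16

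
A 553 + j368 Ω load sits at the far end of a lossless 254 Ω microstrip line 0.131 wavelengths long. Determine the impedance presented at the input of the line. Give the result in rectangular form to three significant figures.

βl = 2π × 0.131 = 47.2°
tan(βl) = tan(47.2°) = 1.08
Z_in = Z_0·(Z_L + jZ_0·tanβl)/(Z_0 + jZ_L·tanβl)
     = 254·(553 + j642)/(-143 + j596)

Z_in ≈ 205 − j285 Ω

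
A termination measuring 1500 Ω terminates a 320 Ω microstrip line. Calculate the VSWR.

Γ = (1500 − 320)/(1500 + 320) = 0.648
VSWR = (1 + 0.648)/(1 − 0.648)

VSWR ≈ 4.69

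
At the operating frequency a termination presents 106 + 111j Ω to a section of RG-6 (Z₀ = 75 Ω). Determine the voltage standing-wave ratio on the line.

VSWR ≈ 3.37

Γ = (Z_L − Z_0)/(Z_L + Z_0) = (31 + j111)/(181 + j111)
|Γ| = 115/212 = 0.543
VSWR = (1 + |Γ|)/(1 − |Γ|) = 1.54/0.457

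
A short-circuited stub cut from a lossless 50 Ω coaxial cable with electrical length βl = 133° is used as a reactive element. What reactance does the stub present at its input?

X_in ≈ -53.6 Ω (capacitive)

tan(βl) = -1.07
For a short-circuited stub, Z_in = jZ_0·tan(βl)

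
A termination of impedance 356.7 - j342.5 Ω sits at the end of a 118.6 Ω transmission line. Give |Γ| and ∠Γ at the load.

Γ = (Z_L − Z_0)/(Z_L + Z_0) = (238.1 − j342.5)/(475.3 − j342.5)
|Γ| = 417/586 = 0.712

Γ ≈ 0.712 ∠ -19.4°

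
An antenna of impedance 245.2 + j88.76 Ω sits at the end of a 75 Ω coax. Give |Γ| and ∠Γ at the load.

Γ ≈ 0.578 ∠ 12°

Γ = (Z_L − Z_0)/(Z_L + Z_0) = (170.2 + j88.76)/(320.2 + j88.76)
|Γ| = 192/332 = 0.578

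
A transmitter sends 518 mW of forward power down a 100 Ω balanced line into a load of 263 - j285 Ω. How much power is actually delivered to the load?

|Γ| = |(163 − j285)/(363 − j285)| = 0.711
|Γ|² = 0.506
P_refl = |Γ|²·P_inc = 262 mW, P_del = (1 − |Γ|²)·P_inc = 256 mW

P_delivered ≈ 256 mW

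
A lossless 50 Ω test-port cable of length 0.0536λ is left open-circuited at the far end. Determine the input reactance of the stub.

βl = 2π × 0.0536 = 19.3°
tan(βl) = 0.35
For an open-circuited stub, Z_in = −jZ_0·cot(βl) = −jZ_0/tan(βl)

X_in ≈ -143 Ω (capacitive)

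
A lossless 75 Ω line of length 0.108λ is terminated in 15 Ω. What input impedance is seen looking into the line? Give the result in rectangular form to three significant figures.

βl = 2π × 0.108 = 38.9°
tan(βl) = tan(38.9°) = 0.806
Z_in = Z_0·(Z_L + jZ_0·tanβl)/(Z_0 + jZ_L·tanβl)
     = 75·(15 + j60.5)/(75 + j12.1)

Z_in ≈ 24.1 + j56.6 Ω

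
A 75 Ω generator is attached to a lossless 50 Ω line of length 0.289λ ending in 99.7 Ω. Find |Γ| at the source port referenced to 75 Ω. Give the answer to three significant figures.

βl = 2π × 0.289 = 104°
tan(βl) = -4
Z_in = Z_0·(Z_L + jZ_0·tanβl)/(Z_0 + jZ_L·tanβl) = 26.2 + j9.21 Ω
Γ_s = (Z_in − Z_s)/(Z_in + Z_s) = (-48.8 + j9.21)/(101 + j9.21), |Γ_s| = 0.488

|Γ| ≈ 0.488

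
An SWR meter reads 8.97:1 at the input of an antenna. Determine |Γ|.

|Γ| ≈ 0.799

|Γ| = (S − 1)/(S + 1) = (8.97 − 1)/(8.97 + 1) = 7.97/9.97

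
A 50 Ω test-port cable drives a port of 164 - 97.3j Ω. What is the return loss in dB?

Γ = (114 − j97.3)/(214 − j97.3), |Γ| = 0.638
RL = −20·log₁₀|Γ| = −20·log₁₀(0.638)

RL ≈ 3.91 dB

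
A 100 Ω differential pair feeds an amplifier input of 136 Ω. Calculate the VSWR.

For a purely resistive load, VSWR = R_L/Z_0 or Z_0/R_L (whichever > 1) = 136/100

VSWR ≈ 1.36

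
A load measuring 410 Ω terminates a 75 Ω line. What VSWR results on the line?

Γ = (410 − 75)/(410 + 75) = 0.691
VSWR = (1 + 0.691)/(1 − 0.691)

VSWR ≈ 5.47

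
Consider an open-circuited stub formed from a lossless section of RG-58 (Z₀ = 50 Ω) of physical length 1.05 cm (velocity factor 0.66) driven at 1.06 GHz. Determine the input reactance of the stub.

X_in ≈ -136 Ω (capacitive)

λ = v/f = 0.66·c / 1.06 GHz = 0.187 m
βl = 2π·l/λ = 2π × 0.0562 = 20.2°
tan(βl) = 0.369
For an open-circuited stub, Z_in = −jZ_0·cot(βl) = −jZ_0/tan(βl)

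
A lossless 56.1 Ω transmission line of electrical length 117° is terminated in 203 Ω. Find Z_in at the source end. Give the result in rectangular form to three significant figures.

Z_in ≈ 19.1 + j25.9 Ω

tan(βl) = tan(117°) = -1.96
Z_in = Z_0·(Z_L + jZ_0·tanβl)/(Z_0 + jZ_L·tanβl)
     = 56.1·(203 − j110)/(56.1 − j398)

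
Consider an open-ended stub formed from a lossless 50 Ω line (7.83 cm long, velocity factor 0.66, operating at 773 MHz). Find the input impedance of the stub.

λ = v/f = 0.66·c / 773 MHz = 0.256 m
βl = 2π·l/λ = 2π × 0.306 = 110°
tan(βl) = -2.74
For an open-ended stub, Z_in = −jZ_0·cot(βl) = −jZ_0/tan(βl)

Z_in ≈ +j18.2 Ω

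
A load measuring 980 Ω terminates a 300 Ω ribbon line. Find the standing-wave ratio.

VSWR ≈ 3.27

For a purely resistive load, VSWR = R_L/Z_0 or Z_0/R_L (whichever > 1) = 980/300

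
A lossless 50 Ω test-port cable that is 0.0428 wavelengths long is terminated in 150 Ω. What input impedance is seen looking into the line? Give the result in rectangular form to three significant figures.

βl = 2π × 0.0428 = 15.4°
tan(βl) = tan(15.4°) = 0.276
Z_in = Z_0·(Z_L + jZ_0·tanβl)/(Z_0 + jZ_L·tanβl)
     = 50·(150 + j13.8)/(50 + j41.3)

Z_in ≈ 95.9 − j65.5 Ω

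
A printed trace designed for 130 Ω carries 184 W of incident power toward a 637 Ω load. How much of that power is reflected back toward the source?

Γ = (637 − 130)/(637 + 130) = 0.661
|Γ|² = 0.437
P_refl = |Γ|²·P_inc = 80.4 W, P_del = (1 − |Γ|²)·P_inc = 104 W

P_reflected ≈ 80.4 W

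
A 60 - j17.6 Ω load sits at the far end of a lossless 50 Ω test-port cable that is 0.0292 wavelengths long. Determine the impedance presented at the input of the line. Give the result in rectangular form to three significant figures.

Z_in ≈ 52.4 − j18.8 Ω

βl = 2π × 0.0292 = 10.5°
tan(βl) = tan(10.5°) = 0.186
Z_in = Z_0·(Z_L + jZ_0·tanβl)/(Z_0 + jZ_L·tanβl)
     = 50·(60 − j8.32)/(53.3 + j11.1)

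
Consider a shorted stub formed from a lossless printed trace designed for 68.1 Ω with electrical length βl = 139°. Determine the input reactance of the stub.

tan(βl) = -0.869
For a shorted stub, Z_in = jZ_0·tan(βl)

X_in ≈ -59.2 Ω (capacitive)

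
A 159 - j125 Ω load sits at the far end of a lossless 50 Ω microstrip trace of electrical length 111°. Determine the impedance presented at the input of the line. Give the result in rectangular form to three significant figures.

Z_in ≈ 12.5 + j27.5 Ω

tan(βl) = tan(111°) = -2.61
Z_in = Z_0·(Z_L + jZ_0·tanβl)/(Z_0 + jZ_L·tanβl)
     = 50·(159 − j255)/(-276 − j414)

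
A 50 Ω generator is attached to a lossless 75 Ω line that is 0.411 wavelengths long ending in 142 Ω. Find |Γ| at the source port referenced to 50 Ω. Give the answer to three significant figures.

βl = 2π × 0.411 = 148°
tan(βl) = -0.626
Z_in = Z_0·(Z_L + jZ_0·tanβl)/(Z_0 + jZ_L·tanβl) = 82.2 + j50.5 Ω
Γ_s = (Z_in − Z_s)/(Z_in + Z_s) = (32.2 + j50.5)/(132 + j50.5), |Γ_s| = 0.423

|Γ| ≈ 0.423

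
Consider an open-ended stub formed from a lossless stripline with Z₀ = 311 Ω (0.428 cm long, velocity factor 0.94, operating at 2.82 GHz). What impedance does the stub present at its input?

Z_in ≈ −j1130 Ω

λ = v/f = 0.94·c / 2.82 GHz = 0.1 m
βl = 2π·l/λ = 2π × 0.0428 = 15.4°
tan(βl) = 0.276
For an open-ended stub, Z_in = −jZ_0·cot(βl) = −jZ_0/tan(βl)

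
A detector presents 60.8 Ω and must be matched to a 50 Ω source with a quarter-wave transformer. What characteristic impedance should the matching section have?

Z_qwt ≈ 55.1 Ω

Z_qwt = √(Z_0·R_L) = √(50 × 60.8) = √3040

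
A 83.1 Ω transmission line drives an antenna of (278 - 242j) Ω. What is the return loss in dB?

Γ = (194.9 − j242)/(361.1 − j242), |Γ| = 0.715
RL = −20·log₁₀|Γ| = −20·log₁₀(0.715)

RL ≈ 2.92 dB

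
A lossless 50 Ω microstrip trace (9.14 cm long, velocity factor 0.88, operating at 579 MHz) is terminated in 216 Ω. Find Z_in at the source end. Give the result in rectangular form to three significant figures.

Z_in ≈ 12.7 − j15.1 Ω

λ = v/f = 0.88·c / 579 MHz = 0.456 m
βl = 2π·l/λ = 2π × 0.2 = 72.2°
tan(βl) = tan(72.2°) = 3.11
Z_in = Z_0·(Z_L + jZ_0·tanβl)/(Z_0 + jZ_L·tanβl)
     = 50·(216 + j155)/(50 + j671)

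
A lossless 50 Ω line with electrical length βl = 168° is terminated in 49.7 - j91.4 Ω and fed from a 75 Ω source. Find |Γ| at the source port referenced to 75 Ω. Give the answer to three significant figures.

|Γ| ≈ 0.569

tan(βl) = -0.213
Z_in = Z_0·(Z_L + jZ_0·tanβl)/(Z_0 + jZ_L·tanβl) = 124 − j124 Ω
Γ_s = (Z_in − Z_s)/(Z_in + Z_s) = (49.1 − j124)/(199 − j124), |Γ_s| = 0.569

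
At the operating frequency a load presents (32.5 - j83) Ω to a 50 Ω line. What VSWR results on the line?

Γ = (Z_L − Z_0)/(Z_L + Z_0) = (-17.5 − j83)/(82.5 − j83)
|Γ| = 84.8/117 = 0.725
VSWR = (1 + |Γ|)/(1 − |Γ|) = 1.72/0.275

VSWR ≈ 6.27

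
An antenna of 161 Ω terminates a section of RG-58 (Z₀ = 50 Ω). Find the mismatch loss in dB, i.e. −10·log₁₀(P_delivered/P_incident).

Γ = (161 − 50)/(161 + 50) = 0.526
|Γ|² = 0.277, so P_del/P_inc = 1 − |Γ|² = 0.723
ML = −10·log₁₀(1 − |Γ|²)

mismatch loss ≈ 1.41 dB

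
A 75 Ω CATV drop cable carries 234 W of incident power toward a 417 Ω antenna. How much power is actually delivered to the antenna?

Γ = (417 − 75)/(417 + 75) = 0.695
|Γ|² = 0.483
P_refl = |Γ|²·P_inc = 113 W, P_del = (1 − |Γ|²)·P_inc = 121 W

P_delivered ≈ 121 W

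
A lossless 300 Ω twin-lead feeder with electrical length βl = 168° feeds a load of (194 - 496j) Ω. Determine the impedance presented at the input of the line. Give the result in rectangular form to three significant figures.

Z_in ≈ 461 − j765 Ω

tan(βl) = tan(168°) = -0.213
Z_in = Z_0·(Z_L + jZ_0·tanβl)/(Z_0 + jZ_L·tanβl)
     = 300·(194 − j560)/(195 − j41.2)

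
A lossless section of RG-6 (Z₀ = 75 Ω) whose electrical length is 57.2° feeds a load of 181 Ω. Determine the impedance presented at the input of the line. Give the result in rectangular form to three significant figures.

tan(βl) = tan(57.2°) = 1.55
Z_in = Z_0·(Z_L + jZ_0·tanβl)/(Z_0 + jZ_L·tanβl)
     = 75·(181 + j116)/(75 + j281)

Z_in ≈ 41.1 − j37.4 Ω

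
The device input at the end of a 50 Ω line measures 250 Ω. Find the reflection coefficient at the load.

Γ = 0.667

Γ = (Z_L − Z_0)/(Z_L + Z_0) = (250 − 50)/(250 + 50) = 200/300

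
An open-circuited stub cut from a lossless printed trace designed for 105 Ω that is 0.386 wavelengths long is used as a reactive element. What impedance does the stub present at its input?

Z_in ≈ +j121 Ω

βl = 2π × 0.386 = 139°
tan(βl) = -0.871
For an open-circuited stub, Z_in = −jZ_0·cot(βl) = −jZ_0/tan(βl)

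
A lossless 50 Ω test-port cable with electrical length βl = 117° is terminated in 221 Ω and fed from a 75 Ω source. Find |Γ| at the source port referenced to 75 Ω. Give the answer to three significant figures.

tan(βl) = -1.96
Z_in = Z_0·(Z_L + jZ_0·tanβl)/(Z_0 + jZ_L·tanβl) = 14.1 + j23.9 Ω
Γ_s = (Z_in − Z_s)/(Z_in + Z_s) = (-60.9 + j23.9)/(89.1 + j23.9), |Γ_s| = 0.71

|Γ| ≈ 0.71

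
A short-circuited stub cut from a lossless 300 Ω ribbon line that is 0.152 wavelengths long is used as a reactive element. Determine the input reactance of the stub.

X_in ≈ 424 Ω (inductive)

βl = 2π × 0.152 = 54.7°
tan(βl) = 1.41
For a short-circuited stub, Z_in = jZ_0·tan(βl)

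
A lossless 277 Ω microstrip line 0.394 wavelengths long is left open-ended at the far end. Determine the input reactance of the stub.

βl = 2π × 0.394 = 142°
tan(βl) = -0.786
For an open-ended stub, Z_in = −jZ_0·cot(βl) = −jZ_0/tan(βl)

X_in ≈ 353 Ω (inductive)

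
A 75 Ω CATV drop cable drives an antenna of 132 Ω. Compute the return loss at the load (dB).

Γ = (132 − 75)/(132 + 75) = 0.275
RL = −20·log₁₀|Γ| = −20·log₁₀(0.275)

RL ≈ 11.2 dB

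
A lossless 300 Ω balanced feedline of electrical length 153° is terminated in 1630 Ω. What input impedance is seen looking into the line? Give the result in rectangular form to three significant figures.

Z_in ≈ 237 + j503 Ω

tan(βl) = tan(153°) = -0.51
Z_in = Z_0·(Z_L + jZ_0·tanβl)/(Z_0 + jZ_L·tanβl)
     = 300·(1630 − j153)/(300 − j831)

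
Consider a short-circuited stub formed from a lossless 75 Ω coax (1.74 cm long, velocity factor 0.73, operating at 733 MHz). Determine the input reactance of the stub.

X_in ≈ 28.7 Ω (inductive)

λ = v/f = 0.73·c / 733 MHz = 0.299 m
βl = 2π·l/λ = 2π × 0.0582 = 21°
tan(βl) = 0.383
For a short-circuited stub, Z_in = jZ_0·tan(βl)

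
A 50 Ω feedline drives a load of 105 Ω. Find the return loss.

Γ = (105 − 50)/(105 + 50) = 0.355
RL = −20·log₁₀|Γ| = −20·log₁₀(0.355)

RL ≈ 9 dB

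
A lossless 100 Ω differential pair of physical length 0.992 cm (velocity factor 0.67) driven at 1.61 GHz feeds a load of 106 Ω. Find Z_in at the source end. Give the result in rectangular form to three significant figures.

Z_in ≈ 103 − j5.05 Ω

λ = v/f = 0.67·c / 1.61 GHz = 0.125 m
βl = 2π·l/λ = 2π × 0.0795 = 28.6°
tan(βl) = tan(28.6°) = 0.545
Z_in = Z_0·(Z_L + jZ_0·tanβl)/(Z_0 + jZ_L·tanβl)
     = 100·(106 + j54.5)/(100 + j57.8)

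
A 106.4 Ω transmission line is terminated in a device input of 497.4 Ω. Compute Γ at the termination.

Γ = 0.648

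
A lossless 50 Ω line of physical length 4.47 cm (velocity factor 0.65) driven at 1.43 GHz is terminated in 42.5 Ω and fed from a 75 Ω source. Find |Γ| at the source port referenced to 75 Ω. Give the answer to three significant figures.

λ = v/f = 0.65·c / 1.43 GHz = 0.136 m
βl = 2π·l/λ = 2π × 0.328 = 118°
tan(βl) = -1.88
Z_in = Z_0·(Z_L + jZ_0·tanβl)/(Z_0 + jZ_L·tanβl) = 54.2 − j7.34 Ω
Γ_s = (Z_in − Z_s)/(Z_in + Z_s) = (-20.8 − j7.34)/(129 − j7.34), |Γ_s| = 0.17

|Γ| ≈ 0.17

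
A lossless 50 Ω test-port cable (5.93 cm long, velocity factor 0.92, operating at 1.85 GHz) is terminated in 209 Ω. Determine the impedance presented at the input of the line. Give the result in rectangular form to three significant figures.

Z_in ≈ 30.1 + j57 Ω

λ = v/f = 0.92·c / 1.85 GHz = 0.149 m
βl = 2π·l/λ = 2π × 0.397 = 143°
tan(βl) = tan(143°) = -0.751
Z_in = Z_0·(Z_L + jZ_0·tanβl)/(Z_0 + jZ_L·tanβl)
     = 50·(209 − j37.5)/(50 − j157)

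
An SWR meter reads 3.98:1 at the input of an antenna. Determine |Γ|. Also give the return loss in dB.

|Γ| ≈ 0.598; return loss ≈ 4.46 dB

|Γ| = (S − 1)/(S + 1) = (3.98 − 1)/(3.98 + 1) = 2.98/4.98
RL = −20·log₁₀|Γ| = −20·log₁₀(0.598)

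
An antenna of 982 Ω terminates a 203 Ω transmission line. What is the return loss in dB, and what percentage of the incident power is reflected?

Γ = (982 − 203)/(982 + 203) = 0.657
RL = −20·log₁₀(0.657) = 3.64 dB
P_refl/P_inc = |Γ|² = 0.432

RL ≈ 3.64 dB; 43.2% of incident power reflected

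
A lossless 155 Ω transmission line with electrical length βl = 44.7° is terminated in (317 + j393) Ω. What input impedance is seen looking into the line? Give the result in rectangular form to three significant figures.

Z_in ≈ 98.4 − j230 Ω

tan(βl) = tan(44.7°) = 0.99
Z_in = Z_0·(Z_L + jZ_0·tanβl)/(Z_0 + jZ_L·tanβl)
     = 155·(317 + j546)/(-234 + j314)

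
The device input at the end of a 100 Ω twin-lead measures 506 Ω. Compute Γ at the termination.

Γ = 0.67

Γ = (Z_L − Z_0)/(Z_L + Z_0) = (506 − 100)/(506 + 100) = 406/606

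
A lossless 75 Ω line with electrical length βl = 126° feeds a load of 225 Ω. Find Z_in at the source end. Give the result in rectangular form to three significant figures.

Z_in ≈ 36.1 + j45.8 Ω

tan(βl) = tan(126°) = -1.38
Z_in = Z_0·(Z_L + jZ_0·tanβl)/(Z_0 + jZ_L·tanβl)
     = 75·(225 − j103)/(75 − j310)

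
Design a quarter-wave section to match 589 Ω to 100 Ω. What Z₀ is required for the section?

Z_qwt = √(Z_0·R_L) = √(100 × 589) = √58900

Z_qwt ≈ 243 Ω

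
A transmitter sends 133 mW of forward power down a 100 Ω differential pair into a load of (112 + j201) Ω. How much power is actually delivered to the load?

P_delivered ≈ 69.8 mW

|Γ| = |(12 + j201)/(212 + j201)| = 0.689
|Γ|² = 0.475
P_refl = |Γ|²·P_inc = 63.2 mW, P_del = (1 − |Γ|²)·P_inc = 69.8 mW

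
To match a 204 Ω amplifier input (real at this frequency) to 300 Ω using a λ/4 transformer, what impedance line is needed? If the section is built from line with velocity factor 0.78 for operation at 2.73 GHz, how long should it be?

Z_qwt ≈ 247 Ω; length ≈ 2.14 cm

Z_qwt = √(Z_0·R_L) = √(300 × 204) = √61200
λ = 0.78·c/f = 0.0857 m, so l = λ/4 = 0.0214 m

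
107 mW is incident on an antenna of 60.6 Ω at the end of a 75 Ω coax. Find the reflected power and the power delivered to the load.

P_reflected ≈ 1.21 mW; P_delivered ≈ 106 mW

Γ = (60.6 − 75)/(60.6 + 75) = -0.106
|Γ|² = 0.0113
P_refl = |Γ|²·P_inc = 1.21 mW, P_del = (1 − |Γ|²)·P_inc = 106 mW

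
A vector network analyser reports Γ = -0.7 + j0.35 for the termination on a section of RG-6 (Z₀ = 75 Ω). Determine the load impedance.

Z_L = Z_0·(1 + Γ)/(1 − Γ) = 75·(0.3 + j0.35)/(1.7 − j0.35)

Z_L ≈ 9.65 + j17.4 Ω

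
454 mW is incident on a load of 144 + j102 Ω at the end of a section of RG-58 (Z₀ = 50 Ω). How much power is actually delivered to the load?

P_delivered ≈ 272 mW

|Γ| = |(94 + j102)/(194 + j102)| = 0.633
|Γ|² = 0.4
P_refl = |Γ|²·P_inc = 182 mW, P_del = (1 − |Γ|²)·P_inc = 272 mW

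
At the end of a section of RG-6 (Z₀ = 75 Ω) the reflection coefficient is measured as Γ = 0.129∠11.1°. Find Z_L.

Z_L ≈ 96.6 + j4.88 Ω

Z_L = Z_0·(1 + Γ)/(1 − Γ) = 75·(1.13 + j0.0248)/(0.873 − j0.0248)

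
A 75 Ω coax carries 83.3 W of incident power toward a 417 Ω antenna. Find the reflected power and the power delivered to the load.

Γ = (417 − 75)/(417 + 75) = 0.695
|Γ|² = 0.483
P_refl = |Γ|²·P_inc = 40.3 W, P_del = (1 − |Γ|²)·P_inc = 43 W

P_reflected ≈ 40.3 W; P_delivered ≈ 43 W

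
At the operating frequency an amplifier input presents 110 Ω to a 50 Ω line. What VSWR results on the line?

Γ = (110 − 50)/(110 + 50) = 0.375
VSWR = (1 + 0.375)/(1 − 0.375)

VSWR ≈ 2.2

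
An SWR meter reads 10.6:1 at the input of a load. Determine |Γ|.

|Γ| ≈ 0.828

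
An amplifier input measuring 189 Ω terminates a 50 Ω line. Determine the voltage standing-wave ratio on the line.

VSWR ≈ 3.78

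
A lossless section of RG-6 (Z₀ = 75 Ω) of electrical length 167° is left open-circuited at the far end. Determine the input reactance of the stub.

tan(βl) = -0.231
For an open-circuited stub, Z_in = −jZ_0·cot(βl) = −jZ_0/tan(βl)

X_in ≈ 325 Ω (inductive)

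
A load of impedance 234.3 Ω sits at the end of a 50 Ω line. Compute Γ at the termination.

Γ = 0.648

Γ = (Z_L − Z_0)/(Z_L + Z_0) = (234.3 − 50)/(234.3 + 50) = 184.3/284.3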